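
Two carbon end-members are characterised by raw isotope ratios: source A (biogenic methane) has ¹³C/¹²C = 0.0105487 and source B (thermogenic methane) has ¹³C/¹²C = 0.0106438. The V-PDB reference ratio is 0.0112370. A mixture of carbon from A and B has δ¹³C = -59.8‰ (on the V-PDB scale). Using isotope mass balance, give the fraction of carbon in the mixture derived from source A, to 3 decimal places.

0.828

δ_A = (0.0105487/0.0112370 − 1)×1000 = (0.938747 − 1)×1000 = -61.253‰
δ_B = (0.0106438/0.0112370 − 1)×1000 = (0.947210 − 1)×1000 = -52.790‰
f_A = (δ_mix − δ_B)/(δ_A − δ_B) = (-59.8 − (-52.790))/(-61.253 − (-52.790))
f_A = -7.010 / -8.463 = 0.8283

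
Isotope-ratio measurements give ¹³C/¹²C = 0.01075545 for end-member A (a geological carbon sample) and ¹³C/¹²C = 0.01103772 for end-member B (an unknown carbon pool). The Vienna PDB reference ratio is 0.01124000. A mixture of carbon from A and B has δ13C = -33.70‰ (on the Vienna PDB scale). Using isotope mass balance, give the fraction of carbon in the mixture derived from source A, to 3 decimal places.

δ_A = (0.01075545/0.01124000 − 1)×1000 = (0.956891 − 1)×1000 = -43.109‰
δ_B = (0.01103772/0.01124000 − 1)×1000 = (0.982004 − 1)×1000 = -17.996‰
f_A = (δ_mix − δ_B)/(δ_A − δ_B) = (-33.70 − (-17.996))/(-43.109 − (-17.996))
f_A = -15.704 / -25.113 = 0.6253

0.625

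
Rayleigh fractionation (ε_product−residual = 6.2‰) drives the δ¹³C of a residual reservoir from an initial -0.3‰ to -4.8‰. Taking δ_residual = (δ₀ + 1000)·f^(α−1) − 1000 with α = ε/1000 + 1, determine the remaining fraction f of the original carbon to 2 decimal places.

0.48

α − 1 = ε/1000 = 0.0062
(δ_res + 1000)/(δ₀ + 1000) = (-4.8 + 1000)/(-0.3 + 1000) = 995.2/999.7 = 0.995499
f = 0.995499^(1/0.0062) = exp(ln(0.995499)/0.0062) = exp(-0.00451/0.0062)
f = exp(-0.7277) = 0.4830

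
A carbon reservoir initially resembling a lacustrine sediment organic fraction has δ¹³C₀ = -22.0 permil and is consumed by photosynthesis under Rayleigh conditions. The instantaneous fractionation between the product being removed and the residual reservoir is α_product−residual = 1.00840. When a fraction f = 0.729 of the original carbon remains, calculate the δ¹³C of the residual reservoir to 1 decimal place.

-24.6 permil

Rayleigh residual: δ_res = (δ₀ + 1000)·f^(α−1) − 1000
α − 1 = 0.00840
f^(α−1) = 0.729^(0.00840) = 0.997348
δ_res = (-22.0 + 1000) × 0.997348 − 1000 = 975.407 − 1000 = -24.59 permil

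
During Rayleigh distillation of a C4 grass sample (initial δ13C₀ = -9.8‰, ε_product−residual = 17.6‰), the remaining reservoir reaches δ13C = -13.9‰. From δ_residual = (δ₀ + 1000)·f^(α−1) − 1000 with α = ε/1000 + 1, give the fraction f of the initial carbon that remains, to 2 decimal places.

0.79

α − 1 = ε/1000 = 0.0176
(δ_res + 1000)/(δ₀ + 1000) = (-13.9 + 1000)/(-9.8 + 1000) = 986.1/990.2 = 0.995859
f = 0.995859^(1/0.0176) = exp(ln(0.995859)/0.0176) = exp(-0.00415/0.0176)
f = exp(-0.2357) = 0.7900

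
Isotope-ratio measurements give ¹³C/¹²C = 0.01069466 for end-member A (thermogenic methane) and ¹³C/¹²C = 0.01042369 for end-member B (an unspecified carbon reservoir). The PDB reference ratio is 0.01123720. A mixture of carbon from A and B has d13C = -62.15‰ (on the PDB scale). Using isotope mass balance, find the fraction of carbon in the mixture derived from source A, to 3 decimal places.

δ_A = (0.01069466/0.01123720 − 1)×1000 = (0.951719 − 1)×1000 = -48.281‰
δ_B = (0.01042369/0.01123720 − 1)×1000 = (0.927606 − 1)×1000 = -72.394‰
f_A = (δ_mix − δ_B)/(δ_A − δ_B) = (-62.15 − (-72.394))/(-48.281 − (-72.394))
f_A = 10.244 / 24.114 = 0.4248

0.425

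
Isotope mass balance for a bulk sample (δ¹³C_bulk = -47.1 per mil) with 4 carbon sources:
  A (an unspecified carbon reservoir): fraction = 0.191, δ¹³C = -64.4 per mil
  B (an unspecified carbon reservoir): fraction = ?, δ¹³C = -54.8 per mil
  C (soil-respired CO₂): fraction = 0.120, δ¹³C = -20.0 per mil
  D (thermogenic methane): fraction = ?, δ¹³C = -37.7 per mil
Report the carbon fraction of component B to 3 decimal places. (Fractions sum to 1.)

0.376

Let f_B and f_D be the unknown fractions; fractions sum to 1 so f_B + f_D = 0.689.
Mass balance: Σ fᵢ·δᵢ = δ_bulk ⇒ f_B·(-54.8) + f_D·(-37.7) = -47.1 − (-14.700) = -32.400
Substitute f_D = 0.689 − f_B:
f_B·(-54.8 − -37.7) = -32.400 − 0.689×(-37.7) = -6.424
f_B = -6.424 / -17.1 = 0.3757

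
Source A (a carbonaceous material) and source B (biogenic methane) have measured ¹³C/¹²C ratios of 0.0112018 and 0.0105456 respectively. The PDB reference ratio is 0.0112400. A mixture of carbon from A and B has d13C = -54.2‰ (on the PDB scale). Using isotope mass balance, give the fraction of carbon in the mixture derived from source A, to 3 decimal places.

δ_A = (0.0112018/0.0112400 − 1)×1000 = (0.996601 − 1)×1000 = -3.399‰
δ_B = (0.0105456/0.0112400 − 1)×1000 = (0.938221 − 1)×1000 = -61.779‰
f_A = (δ_mix − δ_B)/(δ_A − δ_B) = (-54.2 − (-61.779))/(-3.399 − (-61.779))
f_A = 7.579 / 58.381 = 0.1298

0.130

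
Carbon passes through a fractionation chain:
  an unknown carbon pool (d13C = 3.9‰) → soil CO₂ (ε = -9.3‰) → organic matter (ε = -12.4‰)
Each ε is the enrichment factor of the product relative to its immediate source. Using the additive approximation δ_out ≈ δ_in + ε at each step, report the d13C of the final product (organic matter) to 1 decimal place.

step 1: δ ≈ 3.9 + (-9.3) = -5.4‰
step 2: δ ≈ -5.4 + (-12.4) = -17.8‰

-17.8‰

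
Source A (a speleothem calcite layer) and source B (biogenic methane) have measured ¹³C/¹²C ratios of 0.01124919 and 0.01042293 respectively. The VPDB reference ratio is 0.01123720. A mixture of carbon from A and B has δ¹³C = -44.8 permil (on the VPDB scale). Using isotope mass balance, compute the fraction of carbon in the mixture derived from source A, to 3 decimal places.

δ_A = (0.01124919/0.01123720 − 1)×1000 = (1.001067 − 1)×1000 = 1.067 permil
δ_B = (0.01042293/0.01123720 − 1)×1000 = (0.927538 − 1)×1000 = -72.462 permil
f_A = (δ_mix − δ_B)/(δ_A − δ_B) = (-44.8 − (-72.462))/(1.067 − (-72.462))
f_A = 27.662 / 73.529 = 0.3762

0.376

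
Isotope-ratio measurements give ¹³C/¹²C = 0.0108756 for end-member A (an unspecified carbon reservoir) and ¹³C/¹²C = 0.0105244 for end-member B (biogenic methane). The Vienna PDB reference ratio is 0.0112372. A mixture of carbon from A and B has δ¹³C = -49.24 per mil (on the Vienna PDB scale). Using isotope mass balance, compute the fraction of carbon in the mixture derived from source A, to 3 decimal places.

0.454

δ_A = (0.0108756/0.0112372 − 1)×1000 = (0.967821 − 1)×1000 = -32.179 per mil
δ_B = (0.0105244/0.0112372 − 1)×1000 = (0.936568 − 1)×1000 = -63.432 per mil
f_A = (δ_mix − δ_B)/(δ_A − δ_B) = (-49.24 − (-63.432))/(-32.179 − (-63.432))
f_A = 14.192 / 31.253 = 0.4541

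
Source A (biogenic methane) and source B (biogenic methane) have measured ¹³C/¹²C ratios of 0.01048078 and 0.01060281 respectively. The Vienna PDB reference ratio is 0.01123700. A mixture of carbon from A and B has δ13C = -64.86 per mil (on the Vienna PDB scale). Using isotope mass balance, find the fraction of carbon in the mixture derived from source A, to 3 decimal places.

0.776

δ_A = (0.01048078/0.01123700 − 1)×1000 = (0.932703 − 1)×1000 = -67.297 per mil
δ_B = (0.01060281/0.01123700 − 1)×1000 = (0.943562 − 1)×1000 = -56.438 per mil
f_A = (δ_mix − δ_B)/(δ_A − δ_B) = (-64.86 − (-56.438))/(-67.297 − (-56.438))
f_A = -8.422 / -10.860 = 0.7756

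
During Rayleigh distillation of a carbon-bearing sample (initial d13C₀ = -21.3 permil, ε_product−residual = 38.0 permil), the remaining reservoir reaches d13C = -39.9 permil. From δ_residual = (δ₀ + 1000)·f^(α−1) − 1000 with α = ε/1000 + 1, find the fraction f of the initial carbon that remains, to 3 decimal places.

α − 1 = ε/1000 = 0.0380
(δ_res + 1000)/(δ₀ + 1000) = (-39.9 + 1000)/(-21.3 + 1000) = 960.1/978.7 = 0.980995
f = 0.980995^(1/0.0380) = exp(ln(0.980995)/0.0380) = exp(-0.01919/0.0380)
f = exp(-0.5049) = 0.6035

0.604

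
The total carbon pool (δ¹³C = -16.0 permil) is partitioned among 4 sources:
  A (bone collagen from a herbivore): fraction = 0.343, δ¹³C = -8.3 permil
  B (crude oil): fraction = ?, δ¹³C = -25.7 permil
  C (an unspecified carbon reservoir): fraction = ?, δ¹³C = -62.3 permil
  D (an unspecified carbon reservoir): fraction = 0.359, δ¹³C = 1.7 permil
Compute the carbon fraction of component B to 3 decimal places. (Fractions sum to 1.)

0.131

Let f_B and f_C be the unknown fractions; fractions sum to 1 so f_B + f_C = 0.298.
Mass balance: Σ fᵢ·δᵢ = δ_bulk ⇒ f_B·(-25.7) + f_C·(-62.3) = -16.0 − (-2.237) = -13.763
Substitute f_C = 0.298 − f_B:
f_B·(-25.7 − -62.3) = -13.763 − 0.298×(-62.3) = 4.802
f_B = 4.802 / 36.6 = 0.1312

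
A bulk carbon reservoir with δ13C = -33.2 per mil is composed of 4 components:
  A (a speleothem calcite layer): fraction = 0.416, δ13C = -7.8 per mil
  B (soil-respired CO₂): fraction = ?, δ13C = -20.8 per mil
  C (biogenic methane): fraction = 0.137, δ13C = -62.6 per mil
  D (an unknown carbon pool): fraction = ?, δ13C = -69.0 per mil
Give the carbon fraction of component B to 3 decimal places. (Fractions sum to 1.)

Let f_B and f_D be the unknown fractions; fractions sum to 1 so f_B + f_D = 0.447.
Mass balance: Σ fᵢ·δᵢ = δ_bulk ⇒ f_B·(-20.8) + f_D·(-69.0) = -33.2 − (-11.821) = -21.379
Substitute f_D = 0.447 − f_B:
f_B·(-20.8 − -69.0) = -21.379 − 0.447×(-69.0) = 9.464
f_B = 9.464 / 48.2 = 0.1963

0.196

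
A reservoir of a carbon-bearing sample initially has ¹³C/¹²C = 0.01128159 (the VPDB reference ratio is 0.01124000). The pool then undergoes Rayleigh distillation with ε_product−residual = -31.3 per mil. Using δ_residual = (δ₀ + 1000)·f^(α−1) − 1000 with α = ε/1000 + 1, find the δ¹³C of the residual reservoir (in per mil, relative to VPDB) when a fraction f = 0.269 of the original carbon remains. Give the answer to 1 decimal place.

45.8 per mil

δ₀ = (0.01128159/0.01124000 − 1)×1000 = (1.003700 − 1)×1000 = 3.700 per mil
α − 1 = ε/1000 = -0.0313
f^(α−1) = 0.269^(-0.0313) = 1.041954
δ_res = (3.700 + 1000) × 1.041954 − 1000 = 1045.810 − 1000 = 45.81 per mil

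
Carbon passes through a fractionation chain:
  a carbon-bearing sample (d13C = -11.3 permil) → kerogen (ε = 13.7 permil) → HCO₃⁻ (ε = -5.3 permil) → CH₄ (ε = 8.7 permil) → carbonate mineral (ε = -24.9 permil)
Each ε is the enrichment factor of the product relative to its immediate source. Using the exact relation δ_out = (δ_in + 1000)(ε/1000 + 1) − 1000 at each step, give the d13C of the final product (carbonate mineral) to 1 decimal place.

step 1: δ = (-11.30 + 1000)·(13.7/1000 + 1) − 1000 = 2.25 permil
step 2: δ = (2.25 + 1000)·(-5.3/1000 + 1) − 1000 = -3.07 permil
step 3: δ = (-3.07 + 1000)·(8.7/1000 + 1) − 1000 = 5.61 permil
step 4: δ = (5.61 + 1000)·(-24.9/1000 + 1) − 1000 = -19.43 permil

-19.4 permil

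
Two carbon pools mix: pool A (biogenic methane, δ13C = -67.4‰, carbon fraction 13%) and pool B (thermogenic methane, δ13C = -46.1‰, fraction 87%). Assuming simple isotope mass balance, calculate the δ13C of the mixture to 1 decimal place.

δ_mix = f_A·δ_A + f_B·δ_B
δ_mix = 0.13 × (-67.4) + 0.87 × (-46.1)
δ_mix = -8.76 + -40.11 = -48.87‰

-48.9‰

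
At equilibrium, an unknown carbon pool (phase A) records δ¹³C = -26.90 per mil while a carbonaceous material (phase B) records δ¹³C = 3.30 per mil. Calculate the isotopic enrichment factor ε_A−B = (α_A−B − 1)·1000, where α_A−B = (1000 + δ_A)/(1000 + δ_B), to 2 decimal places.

α_A−B = (1000 + -26.90) / (1000 + 3.30) = 973.10 / 1003.30 = 0.969899
ε_A−B = (0.969899 − 1) × 1000 = -30.101 per mil
(The approximation ε ≈ δ_A − δ_B would give -30.20 per mil.)

-30.10 per mil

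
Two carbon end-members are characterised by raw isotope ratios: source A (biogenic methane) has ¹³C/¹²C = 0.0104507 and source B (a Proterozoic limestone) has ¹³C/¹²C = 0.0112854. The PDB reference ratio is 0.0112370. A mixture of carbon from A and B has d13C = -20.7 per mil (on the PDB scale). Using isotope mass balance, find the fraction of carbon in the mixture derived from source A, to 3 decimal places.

0.337

δ_A = (0.0104507/0.0112370 − 1)×1000 = (0.930026 − 1)×1000 = -69.974 per mil
δ_B = (0.0112854/0.0112370 − 1)×1000 = (1.004307 − 1)×1000 = 4.307 per mil
f_A = (δ_mix − δ_B)/(δ_A − δ_B) = (-20.7 − (4.307))/(-69.974 − (4.307))
f_A = -25.007 / -74.281 = 0.3367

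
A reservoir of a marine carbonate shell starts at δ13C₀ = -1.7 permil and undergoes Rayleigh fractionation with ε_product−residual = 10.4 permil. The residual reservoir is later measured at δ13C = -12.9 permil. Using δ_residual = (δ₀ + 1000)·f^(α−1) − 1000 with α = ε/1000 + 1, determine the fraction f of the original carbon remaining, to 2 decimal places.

α − 1 = ε/1000 = 0.0104
(δ_res + 1000)/(δ₀ + 1000) = (-12.9 + 1000)/(-1.7 + 1000) = 987.1/998.3 = 0.988781
f = 0.988781^(1/0.0104) = exp(ln(0.988781)/0.0104) = exp(-0.01128/0.0104)
f = exp(-1.0849) = 0.3380

0.34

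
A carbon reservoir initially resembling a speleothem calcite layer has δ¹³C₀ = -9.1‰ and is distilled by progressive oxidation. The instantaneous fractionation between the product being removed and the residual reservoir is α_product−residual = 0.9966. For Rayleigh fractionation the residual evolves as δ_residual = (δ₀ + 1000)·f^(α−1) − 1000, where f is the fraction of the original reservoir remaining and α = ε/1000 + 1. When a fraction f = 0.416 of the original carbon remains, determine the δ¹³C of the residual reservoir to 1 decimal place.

Rayleigh residual: δ_res = (δ₀ + 1000)·f^(α−1) − 1000
α − 1 = -0.00340
f^(α−1) = 0.416^(-0.00340) = 1.002986
δ_res = (-9.1 + 1000) × 1.002986 − 1000 = 993.859 − 1000 = -6.14‰

-6.1‰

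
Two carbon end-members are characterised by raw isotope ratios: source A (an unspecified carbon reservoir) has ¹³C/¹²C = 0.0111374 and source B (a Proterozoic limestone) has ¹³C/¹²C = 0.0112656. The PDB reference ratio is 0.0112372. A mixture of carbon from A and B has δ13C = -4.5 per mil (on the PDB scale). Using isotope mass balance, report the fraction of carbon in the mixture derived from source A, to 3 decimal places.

0.616

δ_A = (0.0111374/0.0112372 − 1)×1000 = (0.991119 − 1)×1000 = -8.881 per mil
δ_B = (0.0112656/0.0112372 − 1)×1000 = (1.002527 − 1)×1000 = 2.527 per mil
f_A = (δ_mix − δ_B)/(δ_A − δ_B) = (-4.5 − (2.527))/(-8.881 − (2.527))
f_A = -7.027 / -11.409 = 0.6160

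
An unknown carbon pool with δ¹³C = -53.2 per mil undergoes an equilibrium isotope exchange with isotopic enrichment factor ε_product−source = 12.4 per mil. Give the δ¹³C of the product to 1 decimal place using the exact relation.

To first order, δ_product ≈ δ_source + ε = -40.8 per mil.
Exactly, δ_product = (δ_source + 1000)·(ε/1000 + 1) − 1000.
δ_product = (-53.2 + 1000) × (12.4/1000 + 1) − 1000
δ_product = -41.46 per mil

-41.5 per mil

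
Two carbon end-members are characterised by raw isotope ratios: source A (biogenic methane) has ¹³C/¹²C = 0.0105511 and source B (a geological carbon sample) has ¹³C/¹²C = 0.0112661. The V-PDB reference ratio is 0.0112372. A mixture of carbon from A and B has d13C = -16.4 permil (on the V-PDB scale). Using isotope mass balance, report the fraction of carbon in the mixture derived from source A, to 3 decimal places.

0.298

δ_A = (0.0105511/0.0112372 − 1)×1000 = (0.938944 − 1)×1000 = -61.056 permil
δ_B = (0.0112661/0.0112372 − 1)×1000 = (1.002572 − 1)×1000 = 2.572 permil
f_A = (δ_mix − δ_B)/(δ_A − δ_B) = (-16.4 − (2.572))/(-61.056 − (2.572))
f_A = -18.972 / -63.628 = 0.2982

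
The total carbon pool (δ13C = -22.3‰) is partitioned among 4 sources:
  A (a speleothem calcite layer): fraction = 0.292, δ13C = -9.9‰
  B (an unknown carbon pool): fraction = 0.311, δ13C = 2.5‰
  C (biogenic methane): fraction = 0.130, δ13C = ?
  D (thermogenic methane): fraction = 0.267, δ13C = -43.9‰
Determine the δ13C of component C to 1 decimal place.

-65.1‰

Isotope mass balance: δ_bulk = Σ fᵢ·δᵢ.
-22.3 = 0.292×(-9.9) + 0.311×(2.5) + 0.130×δ_C + 0.267×(-43.9)
0.130·δ_C = -22.3 − (-13.835) = -8.465
δ_C = -8.465 / 0.130 = -65.12‰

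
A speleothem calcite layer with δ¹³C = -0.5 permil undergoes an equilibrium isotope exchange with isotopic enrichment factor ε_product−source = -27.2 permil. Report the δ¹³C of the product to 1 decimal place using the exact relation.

-27.7 permil

To first order, δ_product ≈ δ_source + ε = -27.7 permil.
Exactly, δ_product = (δ_source + 1000)·(ε/1000 + 1) − 1000.
δ_product = (-0.5 + 1000) × (-27.2/1000 + 1) − 1000
δ_product = -27.69 permil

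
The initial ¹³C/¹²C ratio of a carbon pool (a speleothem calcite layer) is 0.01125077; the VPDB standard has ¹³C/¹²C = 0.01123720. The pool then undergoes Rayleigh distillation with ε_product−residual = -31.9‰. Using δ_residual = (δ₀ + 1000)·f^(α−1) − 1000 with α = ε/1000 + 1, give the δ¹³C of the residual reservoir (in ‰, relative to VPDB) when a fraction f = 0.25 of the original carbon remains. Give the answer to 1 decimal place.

46.5‰

δ₀ = (0.01125077/0.01123720 − 1)×1000 = (1.001208 − 1)×1000 = 1.208‰
α − 1 = ε/1000 = -0.0319
f^(α−1) = 0.25^(-0.0319) = 1.045215
δ_res = (1.208 + 1000) × 1.045215 − 1000 = 1046.477 − 1000 = 46.48‰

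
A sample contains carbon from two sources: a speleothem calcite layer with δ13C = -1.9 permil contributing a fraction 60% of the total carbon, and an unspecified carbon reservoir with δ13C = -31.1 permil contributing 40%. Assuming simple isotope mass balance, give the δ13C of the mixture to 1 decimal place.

δ_mix = f_A·δ_A + f_B·δ_B
δ_mix = 0.60 × (-1.9) + 0.40 × (-31.1)
δ_mix = -1.14 + -12.44 = -13.58 permil

-13.6 permil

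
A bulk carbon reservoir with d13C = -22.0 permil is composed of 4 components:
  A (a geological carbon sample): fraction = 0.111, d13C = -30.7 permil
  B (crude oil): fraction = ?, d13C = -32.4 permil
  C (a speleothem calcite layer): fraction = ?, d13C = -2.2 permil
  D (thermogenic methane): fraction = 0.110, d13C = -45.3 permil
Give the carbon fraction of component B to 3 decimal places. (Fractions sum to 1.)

0.394

Let f_B and f_C be the unknown fractions; fractions sum to 1 so f_B + f_C = 0.779.
Mass balance: Σ fᵢ·δᵢ = δ_bulk ⇒ f_B·(-32.4) + f_C·(-2.2) = -22.0 − (-8.391) = -13.609
Substitute f_C = 0.779 − f_B:
f_B·(-32.4 − -2.2) = -13.609 − 0.779×(-2.2) = -11.896
f_B = -11.896 / -30.2 = 0.3939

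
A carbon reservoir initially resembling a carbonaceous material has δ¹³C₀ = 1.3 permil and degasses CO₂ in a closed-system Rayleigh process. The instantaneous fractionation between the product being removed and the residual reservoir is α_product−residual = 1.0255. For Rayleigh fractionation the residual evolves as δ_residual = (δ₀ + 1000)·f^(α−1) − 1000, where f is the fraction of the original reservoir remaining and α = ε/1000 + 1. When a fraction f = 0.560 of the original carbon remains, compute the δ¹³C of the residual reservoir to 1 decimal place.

-13.4 permil

Rayleigh residual: δ_res = (δ₀ + 1000)·f^(α−1) − 1000
α − 1 = 0.02550
f^(α−1) = 0.560^(0.02550) = 0.985323
δ_res = (1.3 + 1000) × 0.985323 − 1000 = 986.604 − 1000 = -13.40 permil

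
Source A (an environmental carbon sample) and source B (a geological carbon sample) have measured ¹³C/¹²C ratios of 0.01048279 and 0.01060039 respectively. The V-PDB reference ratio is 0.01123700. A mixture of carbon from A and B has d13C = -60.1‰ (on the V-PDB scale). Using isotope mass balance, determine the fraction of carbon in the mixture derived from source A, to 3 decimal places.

δ_A = (0.01048279/0.01123700 − 1)×1000 = (0.932882 − 1)×1000 = -67.118‰
δ_B = (0.01060039/0.01123700 − 1)×1000 = (0.943347 − 1)×1000 = -56.653‰
f_A = (δ_mix − δ_B)/(δ_A − δ_B) = (-60.1 − (-56.653))/(-67.118 − (-56.653))
f_A = -3.447 / -10.465 = 0.3294

0.329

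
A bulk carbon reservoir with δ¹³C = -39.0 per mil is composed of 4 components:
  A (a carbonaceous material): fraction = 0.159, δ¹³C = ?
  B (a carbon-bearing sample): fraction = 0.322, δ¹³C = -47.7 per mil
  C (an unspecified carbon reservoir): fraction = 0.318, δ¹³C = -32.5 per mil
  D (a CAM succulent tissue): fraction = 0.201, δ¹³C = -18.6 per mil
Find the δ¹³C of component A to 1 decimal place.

Isotope mass balance: δ_bulk = Σ fᵢ·δᵢ.
-39.0 = 0.159×δ_A + 0.322×(-47.7) + 0.318×(-32.5) + 0.201×(-18.6)
0.159·δ_A = -39.0 − (-29.433) = -9.567
δ_A = -9.567 / 0.159 = -60.17 per mil

-60.2 per mil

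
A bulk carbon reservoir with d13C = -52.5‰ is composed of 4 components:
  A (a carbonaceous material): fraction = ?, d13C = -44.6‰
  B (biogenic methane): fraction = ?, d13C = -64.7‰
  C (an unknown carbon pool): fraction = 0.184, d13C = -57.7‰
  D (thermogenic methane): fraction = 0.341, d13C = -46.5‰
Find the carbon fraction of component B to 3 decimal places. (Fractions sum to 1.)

0.241

Let f_B and f_A be the unknown fractions; fractions sum to 1 so f_B + f_A = 0.475.
Mass balance: Σ fᵢ·δᵢ = δ_bulk ⇒ f_B·(-64.7) + f_A·(-44.6) = -52.5 − (-26.473) = -26.027
Substitute f_A = 0.475 − f_B:
f_B·(-64.7 − -44.6) = -26.027 − 0.475×(-44.6) = -4.842
f_B = -4.842 / -20.1 = 0.2409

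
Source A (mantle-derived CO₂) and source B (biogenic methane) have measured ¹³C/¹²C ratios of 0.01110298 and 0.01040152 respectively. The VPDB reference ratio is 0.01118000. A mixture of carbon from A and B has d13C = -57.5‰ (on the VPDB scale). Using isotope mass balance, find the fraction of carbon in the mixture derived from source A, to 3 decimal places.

δ_A = (0.01110298/0.01118000 − 1)×1000 = (0.993111 − 1)×1000 = -6.889‰
δ_B = (0.01040152/0.01118000 − 1)×1000 = (0.930369 − 1)×1000 = -69.631‰
f_A = (δ_mix − δ_B)/(δ_A − δ_B) = (-57.5 − (-69.631))/(-6.889 − (-69.631))
f_A = 12.131 / 62.742 = 0.1934

0.193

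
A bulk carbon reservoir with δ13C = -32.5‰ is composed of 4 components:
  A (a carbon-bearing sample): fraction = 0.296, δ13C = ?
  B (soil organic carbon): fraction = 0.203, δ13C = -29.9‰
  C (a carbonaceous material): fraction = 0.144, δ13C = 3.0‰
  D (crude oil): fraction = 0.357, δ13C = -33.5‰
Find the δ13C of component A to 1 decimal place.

Isotope mass balance: δ_bulk = Σ fᵢ·δᵢ.
-32.5 = 0.296×δ_A + 0.203×(-29.9) + 0.144×(3.0) + 0.357×(-33.5)
0.296·δ_A = -32.5 − (-17.597) = -14.903
δ_A = -14.903 / 0.296 = -50.35‰

-50.3‰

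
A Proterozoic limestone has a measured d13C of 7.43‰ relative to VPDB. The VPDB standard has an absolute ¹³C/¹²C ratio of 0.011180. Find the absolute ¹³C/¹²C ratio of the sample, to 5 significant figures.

R_sample = R_standard × (d13C/1000 + 1)
R_sample = 0.011180 × (7.43/1000 + 1) = 0.011180 × 1.007430
R_sample = 0.0112631

0.011263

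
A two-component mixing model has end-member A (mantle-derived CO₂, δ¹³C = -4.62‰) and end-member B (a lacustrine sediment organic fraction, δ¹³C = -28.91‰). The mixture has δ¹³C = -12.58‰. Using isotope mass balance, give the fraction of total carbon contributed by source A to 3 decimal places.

δ_mix = f_A·δ_A + (1 − f_A)·δ_B  ⇒  f_A = (δ_mix − δ_B)/(δ_A − δ_B)
f_A = (-12.58 − (-28.91)) / (-4.62 − (-28.91))
f_A = 16.33 / 24.29 = 0.6723

0.672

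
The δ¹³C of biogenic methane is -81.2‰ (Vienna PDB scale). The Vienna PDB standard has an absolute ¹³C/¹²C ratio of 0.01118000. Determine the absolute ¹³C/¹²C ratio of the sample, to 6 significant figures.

R_sample = R_standard × (δ¹³C/1000 + 1)
R_sample = 0.01118000 × (-81.2/1000 + 1) = 0.01118000 × 0.918800
R_sample = 0.0102722

0.0102722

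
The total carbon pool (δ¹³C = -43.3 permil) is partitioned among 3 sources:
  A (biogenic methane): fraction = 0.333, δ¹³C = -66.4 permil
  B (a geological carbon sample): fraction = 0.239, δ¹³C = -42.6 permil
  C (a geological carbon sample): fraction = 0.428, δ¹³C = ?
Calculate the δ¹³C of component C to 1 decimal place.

-25.7 permil

Isotope mass balance: δ_bulk = Σ fᵢ·δᵢ.
-43.3 = 0.333×(-66.4) + 0.239×(-42.6) + 0.428×δ_C
0.428·δ_C = -43.3 − (-32.293) = -11.007
δ_C = -11.007 / 0.428 = -25.72 permil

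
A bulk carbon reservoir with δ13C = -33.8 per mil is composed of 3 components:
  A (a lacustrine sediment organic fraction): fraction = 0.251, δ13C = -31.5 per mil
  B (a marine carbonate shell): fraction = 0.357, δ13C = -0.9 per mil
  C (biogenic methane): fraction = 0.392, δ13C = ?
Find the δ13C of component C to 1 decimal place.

-65.2 per mil

Isotope mass balance: δ_bulk = Σ fᵢ·δᵢ.
-33.8 = 0.251×(-31.5) + 0.357×(-0.9) + 0.392×δ_C
0.392·δ_C = -33.8 − (-8.228) = -25.572
δ_C = -25.572 / 0.392 = -65.24 per mil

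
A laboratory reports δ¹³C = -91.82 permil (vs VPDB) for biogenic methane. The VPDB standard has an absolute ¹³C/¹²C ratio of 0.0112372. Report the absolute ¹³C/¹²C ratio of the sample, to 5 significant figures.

R_sample = R_standard × (δ¹³C/1000 + 1)
R_sample = 0.0112372 × (-91.82/1000 + 1) = 0.0112372 × 0.908180
R_sample = 0.0102054

0.010205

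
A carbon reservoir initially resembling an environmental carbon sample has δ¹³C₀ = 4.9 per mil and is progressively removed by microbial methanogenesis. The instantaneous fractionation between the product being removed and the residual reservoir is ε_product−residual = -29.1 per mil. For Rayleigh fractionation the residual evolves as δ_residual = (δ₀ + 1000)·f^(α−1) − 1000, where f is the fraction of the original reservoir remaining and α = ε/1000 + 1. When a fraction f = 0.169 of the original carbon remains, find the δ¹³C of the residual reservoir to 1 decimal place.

Rayleigh residual: δ_res = (δ₀ + 1000)·f^(α−1) − 1000
α = ε/1000 + 1 = 0.97090, so α − 1 = -0.02910
f^(α−1) = 0.169^(-0.02910) = 1.053097
δ_res = (4.9 + 1000) × 1.053097 − 1000 = 1058.257 − 1000 = 58.26 per mil

58.3 per mil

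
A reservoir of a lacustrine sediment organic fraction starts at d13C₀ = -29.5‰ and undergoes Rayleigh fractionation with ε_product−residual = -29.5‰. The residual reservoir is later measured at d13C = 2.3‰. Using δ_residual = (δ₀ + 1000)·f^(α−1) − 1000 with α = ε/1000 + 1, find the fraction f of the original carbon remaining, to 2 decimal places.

0.34

α − 1 = ε/1000 = -0.0295
(δ_res + 1000)/(δ₀ + 1000) = (2.3 + 1000)/(-29.5 + 1000) = 1002.3/970.5 = 1.032767
f = 1.032767^(1/-0.0295) = exp(ln(1.032767)/-0.0295) = exp(0.03224/-0.0295)
f = exp(-1.0929) = 0.3352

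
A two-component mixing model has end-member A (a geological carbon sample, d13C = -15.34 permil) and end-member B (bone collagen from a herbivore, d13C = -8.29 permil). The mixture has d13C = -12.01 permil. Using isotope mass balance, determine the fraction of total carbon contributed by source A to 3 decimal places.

0.528

δ_mix = f_A·δ_A + (1 − f_A)·δ_B  ⇒  f_A = (δ_mix − δ_B)/(δ_A − δ_B)
f_A = (-12.01 − (-8.29)) / (-15.34 − (-8.29))
f_A = -3.72 / -7.05 = 0.5277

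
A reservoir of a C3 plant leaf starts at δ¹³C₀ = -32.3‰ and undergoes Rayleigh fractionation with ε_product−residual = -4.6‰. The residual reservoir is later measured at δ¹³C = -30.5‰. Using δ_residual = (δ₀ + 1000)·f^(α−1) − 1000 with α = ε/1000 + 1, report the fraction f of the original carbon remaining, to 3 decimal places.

0.668

α − 1 = ε/1000 = -0.0046
(δ_res + 1000)/(δ₀ + 1000) = (-30.5 + 1000)/(-32.3 + 1000) = 969.5/967.7 = 1.001860
f = 1.001860^(1/-0.0046) = exp(ln(1.001860)/-0.0046) = exp(0.00186/-0.0046)
f = exp(-0.4040) = 0.6677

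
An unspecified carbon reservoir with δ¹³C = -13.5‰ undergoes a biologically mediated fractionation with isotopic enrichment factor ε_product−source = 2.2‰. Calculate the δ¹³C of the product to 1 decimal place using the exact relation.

-11.3‰

Exactly, δ_product = (δ_source + 1000)·(ε/1000 + 1) − 1000.
δ_product = (-13.5 + 1000) × (2.2/1000 + 1) − 1000
δ_product = -11.33‰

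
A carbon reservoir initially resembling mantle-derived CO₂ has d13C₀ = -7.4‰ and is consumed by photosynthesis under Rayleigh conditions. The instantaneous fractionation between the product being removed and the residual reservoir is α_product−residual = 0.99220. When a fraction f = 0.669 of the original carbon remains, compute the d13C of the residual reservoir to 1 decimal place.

Rayleigh residual: δ_res = (δ₀ + 1000)·f^(α−1) − 1000
α − 1 = -0.00780
f^(α−1) = 0.669^(-0.00780) = 1.003140
δ_res = (-7.4 + 1000) × 1.003140 − 1000 = 995.717 − 1000 = -4.28‰

-4.3‰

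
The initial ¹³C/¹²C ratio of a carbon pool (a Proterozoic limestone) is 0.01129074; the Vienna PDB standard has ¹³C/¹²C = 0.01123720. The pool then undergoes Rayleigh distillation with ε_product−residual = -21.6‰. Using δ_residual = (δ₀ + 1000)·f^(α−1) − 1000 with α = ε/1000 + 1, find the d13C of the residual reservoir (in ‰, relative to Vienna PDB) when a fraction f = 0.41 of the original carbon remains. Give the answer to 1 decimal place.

δ₀ = (0.01129074/0.01123720 − 1)×1000 = (1.004765 − 1)×1000 = 4.765‰
α − 1 = ε/1000 = -0.0216
f^(α−1) = 0.41^(-0.0216) = 1.019445
δ_res = (4.765 + 1000) × 1.019445 − 1000 = 1024.302 − 1000 = 24.30‰

24.3‰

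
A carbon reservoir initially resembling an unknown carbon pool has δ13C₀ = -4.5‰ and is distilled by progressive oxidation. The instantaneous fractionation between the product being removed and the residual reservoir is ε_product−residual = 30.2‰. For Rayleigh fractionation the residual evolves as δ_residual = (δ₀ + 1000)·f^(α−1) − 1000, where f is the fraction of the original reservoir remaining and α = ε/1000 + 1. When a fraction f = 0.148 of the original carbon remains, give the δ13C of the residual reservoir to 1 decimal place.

-60.3‰

Rayleigh residual: δ_res = (δ₀ + 1000)·f^(α−1) − 1000
α = ε/1000 + 1 = 1.03020, so α − 1 = 0.03020
f^(α−1) = 0.148^(0.03020) = 0.943935
δ_res = (-4.5 + 1000) × 0.943935 − 1000 = 939.687 − 1000 = -60.31‰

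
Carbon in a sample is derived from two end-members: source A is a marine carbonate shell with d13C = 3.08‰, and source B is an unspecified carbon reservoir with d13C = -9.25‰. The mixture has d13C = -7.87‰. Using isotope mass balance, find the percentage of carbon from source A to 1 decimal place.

δ_mix = f_A·δ_A + (1 − f_A)·δ_B  ⇒  f_A = (δ_mix − δ_B)/(δ_A − δ_B)
f_A = (-7.87 − (-9.25)) / (3.08 − (-9.25))
f_A = 1.38 / 12.33 = 0.1119

11.2%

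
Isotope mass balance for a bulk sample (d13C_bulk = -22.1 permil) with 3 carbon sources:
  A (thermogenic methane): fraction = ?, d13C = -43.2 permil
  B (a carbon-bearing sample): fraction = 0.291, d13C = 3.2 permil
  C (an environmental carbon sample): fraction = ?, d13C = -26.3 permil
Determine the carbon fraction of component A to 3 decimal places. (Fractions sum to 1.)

Let f_A and f_C be the unknown fractions; fractions sum to 1 so f_A + f_C = 0.709.
Mass balance: Σ fᵢ·δᵢ = δ_bulk ⇒ f_A·(-43.2) + f_C·(-26.3) = -22.1 − (0.931) = -23.031
Substitute f_C = 0.709 − f_A:
f_A·(-43.2 − -26.3) = -23.031 − 0.709×(-26.3) = -4.385
f_A = -4.385 / -16.9 = 0.2594

0.259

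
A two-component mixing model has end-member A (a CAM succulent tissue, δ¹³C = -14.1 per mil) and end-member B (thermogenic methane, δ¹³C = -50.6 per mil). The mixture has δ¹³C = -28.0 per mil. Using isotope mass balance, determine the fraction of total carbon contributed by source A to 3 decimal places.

0.619

δ_mix = f_A·δ_A + (1 − f_A)·δ_B  ⇒  f_A = (δ_mix − δ_B)/(δ_A − δ_B)
f_A = (-28.0 − (-50.6)) / (-14.1 − (-50.6))
f_A = 22.6 / 36.5 = 0.6192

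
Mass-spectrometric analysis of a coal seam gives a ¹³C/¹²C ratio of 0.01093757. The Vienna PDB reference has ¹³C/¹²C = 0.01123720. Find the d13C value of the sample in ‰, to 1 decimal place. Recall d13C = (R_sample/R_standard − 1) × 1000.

-26.7‰

d13C = (R_sample / R_standard − 1) × 1000
R_sample / R_standard = 0.01093757 / 0.01123720 = 0.973336
d13C = (0.973336 − 1) × 1000 = -26.66‰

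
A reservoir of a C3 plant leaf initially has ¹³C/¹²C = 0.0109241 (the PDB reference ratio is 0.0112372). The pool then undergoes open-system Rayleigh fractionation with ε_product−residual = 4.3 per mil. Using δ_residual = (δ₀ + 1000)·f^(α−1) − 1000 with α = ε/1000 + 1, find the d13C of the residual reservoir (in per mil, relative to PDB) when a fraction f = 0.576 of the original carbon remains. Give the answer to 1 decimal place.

δ₀ = (0.0109241/0.0112372 − 1)×1000 = (0.972137 − 1)×1000 = -27.863 per mil
α − 1 = ε/1000 = 0.0043
f^(α−1) = 0.576^(0.0043) = 0.997631
δ_res = (-27.863 + 1000) × 0.997631 − 1000 = 969.834 − 1000 = -30.17 per mil

-30.2 per mil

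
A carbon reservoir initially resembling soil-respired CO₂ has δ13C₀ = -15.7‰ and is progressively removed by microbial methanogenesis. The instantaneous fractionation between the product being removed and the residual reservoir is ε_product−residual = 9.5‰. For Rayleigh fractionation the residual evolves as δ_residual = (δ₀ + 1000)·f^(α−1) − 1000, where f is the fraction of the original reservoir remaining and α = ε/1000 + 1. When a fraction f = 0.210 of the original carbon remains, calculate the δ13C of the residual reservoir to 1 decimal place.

-30.2‰

Rayleigh residual: δ_res = (δ₀ + 1000)·f^(α−1) − 1000
α = ε/1000 + 1 = 1.00950, so α − 1 = 0.00950
f^(α−1) = 0.210^(0.00950) = 0.985283
δ_res = (-15.7 + 1000) × 0.985283 − 1000 = 969.814 − 1000 = -30.19‰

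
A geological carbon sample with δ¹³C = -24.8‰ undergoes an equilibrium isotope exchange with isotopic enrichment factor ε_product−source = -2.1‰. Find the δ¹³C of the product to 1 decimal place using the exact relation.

-26.8‰

To first order, δ_product ≈ δ_source + ε = -26.9‰.
Exactly, δ_product = (δ_source + 1000)·(ε/1000 + 1) − 1000.
δ_product = (-24.8 + 1000) × (-2.1/1000 + 1) − 1000
δ_product = -26.85‰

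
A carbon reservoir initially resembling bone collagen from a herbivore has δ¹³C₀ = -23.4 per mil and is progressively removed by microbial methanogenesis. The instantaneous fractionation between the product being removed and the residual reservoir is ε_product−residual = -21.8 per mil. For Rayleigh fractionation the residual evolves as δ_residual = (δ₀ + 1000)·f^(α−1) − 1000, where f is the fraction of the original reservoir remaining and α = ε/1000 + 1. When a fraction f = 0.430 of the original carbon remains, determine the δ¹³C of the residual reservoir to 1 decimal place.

-5.3 per mil

Rayleigh residual: δ_res = (δ₀ + 1000)·f^(α−1) − 1000
α = ε/1000 + 1 = 0.97820, so α − 1 = -0.02180
f^(α−1) = 0.430^(-0.02180) = 1.018569
δ_res = (-23.4 + 1000) × 1.018569 − 1000 = 994.734 − 1000 = -5.27 per mil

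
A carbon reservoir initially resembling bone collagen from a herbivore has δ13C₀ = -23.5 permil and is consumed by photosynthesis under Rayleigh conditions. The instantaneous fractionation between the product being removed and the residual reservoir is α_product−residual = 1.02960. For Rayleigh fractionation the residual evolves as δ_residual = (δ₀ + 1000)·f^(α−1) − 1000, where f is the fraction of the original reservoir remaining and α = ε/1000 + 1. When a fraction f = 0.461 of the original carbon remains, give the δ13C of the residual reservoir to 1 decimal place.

-45.6 permil

Rayleigh residual: δ_res = (δ₀ + 1000)·f^(α−1) − 1000
α − 1 = 0.02960
f^(α−1) = 0.461^(0.02960) = 0.977340
δ_res = (-23.5 + 1000) × 0.977340 − 1000 = 954.372 − 1000 = -45.63 permil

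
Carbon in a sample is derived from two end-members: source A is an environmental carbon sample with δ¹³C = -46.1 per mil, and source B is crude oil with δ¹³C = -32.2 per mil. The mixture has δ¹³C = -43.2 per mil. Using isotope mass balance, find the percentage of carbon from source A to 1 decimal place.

79.1%

δ_mix = f_A·δ_A + (1 − f_A)·δ_B  ⇒  f_A = (δ_mix − δ_B)/(δ_A − δ_B)
f_A = (-43.2 − (-32.2)) / (-46.1 − (-32.2))
f_A = -11.0 / -13.9 = 0.7914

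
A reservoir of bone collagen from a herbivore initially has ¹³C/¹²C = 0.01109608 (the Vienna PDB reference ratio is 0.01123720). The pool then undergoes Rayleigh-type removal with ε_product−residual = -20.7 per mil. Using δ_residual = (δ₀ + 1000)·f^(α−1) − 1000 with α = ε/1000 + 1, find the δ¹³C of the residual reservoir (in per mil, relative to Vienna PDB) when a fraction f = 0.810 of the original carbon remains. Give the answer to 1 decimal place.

-8.2 per mil

δ₀ = (0.01109608/0.01123720 − 1)×1000 = (0.987442 − 1)×1000 = -12.558 per mil
α − 1 = ε/1000 = -0.0207
f^(α−1) = 0.810^(-0.0207) = 1.004371
δ_res = (-12.558 + 1000) × 1.004371 − 1000 = 991.758 − 1000 = -8.24 per mil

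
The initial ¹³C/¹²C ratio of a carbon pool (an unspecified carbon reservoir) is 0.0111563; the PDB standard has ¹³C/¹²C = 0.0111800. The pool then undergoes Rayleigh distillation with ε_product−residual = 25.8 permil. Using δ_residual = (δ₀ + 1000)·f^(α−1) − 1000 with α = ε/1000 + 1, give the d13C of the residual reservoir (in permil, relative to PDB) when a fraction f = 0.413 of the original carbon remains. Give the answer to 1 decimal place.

-24.6 permil

δ₀ = (0.0111563/0.0111800 − 1)×1000 = (0.997880 − 1)×1000 = -2.120 permil
α − 1 = ε/1000 = 0.0258
f^(α−1) = 0.413^(0.0258) = 0.977443
δ_res = (-2.120 + 1000) × 0.977443 − 1000 = 975.371 − 1000 = -24.63 permil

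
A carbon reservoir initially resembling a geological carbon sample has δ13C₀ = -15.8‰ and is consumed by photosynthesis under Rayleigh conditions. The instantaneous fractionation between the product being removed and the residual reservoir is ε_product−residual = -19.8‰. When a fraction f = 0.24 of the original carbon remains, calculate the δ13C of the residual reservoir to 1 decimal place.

12.4‰

Rayleigh residual: δ_res = (δ₀ + 1000)·f^(α−1) − 1000
α = ε/1000 + 1 = 0.98020, so α − 1 = -0.01980
f^(α−1) = 0.24^(-0.01980) = 1.028660
δ_res = (-15.8 + 1000) × 1.028660 − 1000 = 1012.407 − 1000 = 12.41‰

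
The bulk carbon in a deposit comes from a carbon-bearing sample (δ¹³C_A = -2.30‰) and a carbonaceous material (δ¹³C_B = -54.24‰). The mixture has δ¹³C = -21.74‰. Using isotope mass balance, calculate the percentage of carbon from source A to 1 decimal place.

62.6%

δ_mix = f_A·δ_A + (1 − f_A)·δ_B  ⇒  f_A = (δ_mix − δ_B)/(δ_A − δ_B)
f_A = (-21.74 − (-54.24)) / (-2.30 − (-54.24))
f_A = 32.50 / 51.94 = 0.6257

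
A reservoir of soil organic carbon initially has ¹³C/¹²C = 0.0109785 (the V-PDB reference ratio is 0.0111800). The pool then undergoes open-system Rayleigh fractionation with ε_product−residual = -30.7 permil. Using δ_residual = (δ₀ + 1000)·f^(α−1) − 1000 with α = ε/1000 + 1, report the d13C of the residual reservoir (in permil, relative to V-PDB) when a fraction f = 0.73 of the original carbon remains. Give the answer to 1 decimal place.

δ₀ = (0.0109785/0.0111800 − 1)×1000 = (0.981977 − 1)×1000 = -18.023 permil
α − 1 = ε/1000 = -0.0307
f^(α−1) = 0.73^(-0.0307) = 1.009708
δ_res = (-18.023 + 1000) × 1.009708 − 1000 = 991.510 − 1000 = -8.49 permil

-8.5 permil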